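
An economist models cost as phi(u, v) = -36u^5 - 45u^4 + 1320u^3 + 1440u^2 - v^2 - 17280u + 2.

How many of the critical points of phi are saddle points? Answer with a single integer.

phi separates as a function of u plus a function of v, so ∇phi=0 decouples.
∂phi/∂u = -180(u - 4)(u - 2)(u + 3)(u + 4) = 0 at u ∈ {-4, -3, 2, 4}; ∂phi/∂v = -2v = 0 at v ∈ {0}.
The Hessian is diagonal: diag(phi_uu, phi_vv). Second derivatives: phi_uu(-4)=8640, phi_uu(-3)=-6300, phi_uu(2)=10800, phi_uu(4)=-20160; phi_vv(0)=-2.
Saddle points occur where the two diagonal entries have opposite signs: (-4, 0), (2, 0). Count: 2.

2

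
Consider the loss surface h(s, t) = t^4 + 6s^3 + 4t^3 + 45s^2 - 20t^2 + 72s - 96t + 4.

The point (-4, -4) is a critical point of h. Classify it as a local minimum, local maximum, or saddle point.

The mixed partial ∂²h/∂s∂t is 0, so the Hessian at any point is diag(h_ss, h_tt) = diag(18(2s + 5), 4(3t^2 + 6t - 10)).
At (-4, -4): H = diag(-54, 56).
The eigenvalues have opposite signs, so H is indefinite: a saddle point.

saddle point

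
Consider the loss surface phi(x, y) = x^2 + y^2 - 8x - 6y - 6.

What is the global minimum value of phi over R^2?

-31

phi(x,y) separates as P(x) + Q(y) − 6, so its minimum is min P + min Q − 6.
P'(x) = 2x - 8 vanishes at x ∈ {4}; Q'(y) = 2y - 6 vanishes at y ∈ {3}.
Local minima of P (where P''>0): P(4)=-16. Local minima of Q: Q(3)=-9.
So the global minimum of phi is P(4) + Q(3) − 6 = -16 − 9 − 6 = -31, attained at (4, 3).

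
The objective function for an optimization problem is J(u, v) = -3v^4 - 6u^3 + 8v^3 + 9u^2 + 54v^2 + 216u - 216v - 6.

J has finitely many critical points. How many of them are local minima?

J separates as a function of u plus a function of v, so ∇J=0 decouples.
∂J/∂u = -18(u - 4)(u + 3) = 0 at u ∈ {-3, 4}; ∂J/∂v = -12(v - 3)(v - 2)(v + 3) = 0 at v ∈ {-3, 2, 3}.
The Hessian is diagonal: diag(J_uu, J_vv). Second derivatives: J_uu(-3)=126, J_uu(4)=-126; J_vv(-3)=-360, J_vv(2)=60, J_vv(3)=-72.
Local minima occur where both diagonal entries positive: (-3, 2). Count: 1.

1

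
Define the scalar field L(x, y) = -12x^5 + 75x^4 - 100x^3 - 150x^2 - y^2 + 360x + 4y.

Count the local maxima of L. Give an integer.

2

L separates as a function of x plus a function of y, so ∇L=0 decouples.
∂L/∂x = -60(x - 3)(x - 2)(x - 1)(x + 1) = 0 at x ∈ {-1, 1, 2, 3}; ∂L/∂y = -2(y - 2) = 0 at y ∈ {2}.
The Hessian is diagonal: diag(L_xx, L_yy). Second derivatives: L_xx(-1)=1440, L_xx(1)=-240, L_xx(2)=180, L_xx(3)=-480; L_yy(2)=-2.
Local maxima occur where both diagonal entries negative: (1, 2), (3, 2). Count: 2.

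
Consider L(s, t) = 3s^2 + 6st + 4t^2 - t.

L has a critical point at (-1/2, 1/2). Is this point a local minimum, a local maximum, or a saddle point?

local minimum

The Hessian of L is constant: H = [[6, 6], [6, 8]].
det(H) = 6·8 − 6² = 12.
det(H) > 0 and tr(H) = 14 > 0, so H is positive definite and the point is a local minimum.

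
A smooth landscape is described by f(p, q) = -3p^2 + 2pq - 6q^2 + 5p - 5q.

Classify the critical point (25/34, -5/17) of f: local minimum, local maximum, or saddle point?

local maximum

The Hessian of f is constant: H = [[-6, 2], [2, -12]].
det(H) = (-6)·(-12) − 2² = 68.
det(H) > 0 and tr(H) = -18 < 0, so H is negative definite and the point is a local maximum.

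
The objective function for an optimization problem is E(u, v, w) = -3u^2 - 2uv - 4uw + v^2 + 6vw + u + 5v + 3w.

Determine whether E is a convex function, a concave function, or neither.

E is quadratic, so its Hessian is the constant matrix H = [[-6, -2, -4], [-2, 2, 6], [-4, 6, 0]].
Leading principal minors: -6, -16, 280.
Neither pattern holds ⇒ H is indefinite ⇒ neither convex nor concave.

neither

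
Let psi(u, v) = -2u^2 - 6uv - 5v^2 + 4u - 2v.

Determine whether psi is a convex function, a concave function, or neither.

psi is quadratic, so its Hessian is the constant matrix H = [[-4, -6], [-6, -10]].
det(H) = 4, tr(H) = -14.
det(H) > 0 and tr(H) < 0, so H is negative definite everywhere: concave.

concave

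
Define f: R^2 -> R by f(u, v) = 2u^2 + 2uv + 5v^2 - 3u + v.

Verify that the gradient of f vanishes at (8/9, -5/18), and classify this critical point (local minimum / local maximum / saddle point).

∇f = (4u + 2v - 3, 2u + 10v + 1); substituting (8/9, -5/18) gives ∇f = (0, 0), so (8/9, -5/18) is indeed a critical point.
The Hessian of f is constant: H = [[4, 2], [2, 10]].
det(H) = 4·10 − 2² = 36.
det(H) > 0 and tr(H) = 14 > 0, so H is positive definite and the point is a local minimum.

local minimum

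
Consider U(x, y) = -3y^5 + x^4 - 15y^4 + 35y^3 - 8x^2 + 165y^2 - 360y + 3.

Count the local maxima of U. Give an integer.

2

U separates as a function of x plus a function of y, so ∇U=0 decouples.
∂U/∂x = 4x(x - 2)(x + 2) = 0 at x ∈ {-2, 0, 2}; ∂U/∂y = -15(y - 2)(y - 1)(y + 3)(y + 4) = 0 at y ∈ {-4, -3, 1, 2}.
The Hessian is diagonal: diag(U_xx, U_yy). Second derivatives: U_xx(-2)=32, U_xx(0)=-16, U_xx(2)=32; U_yy(-4)=450, U_yy(-3)=-300, U_yy(1)=300, U_yy(2)=-450.
Local maxima occur where both diagonal entries negative: (0, -3), (0, 2). Count: 2.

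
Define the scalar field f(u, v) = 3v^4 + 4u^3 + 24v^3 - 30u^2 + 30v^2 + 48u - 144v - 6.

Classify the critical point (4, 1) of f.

The mixed partial ∂²f/∂u∂v is 0, so the Hessian at any point is diag(f_uu, f_vv) = diag(12(2u - 5), 12(3v^2 + 12v + 5)).
At (4, 1): H = diag(36, 240).
Both eigenvalues are positive, so H is positive definite: a local minimum.

local minimum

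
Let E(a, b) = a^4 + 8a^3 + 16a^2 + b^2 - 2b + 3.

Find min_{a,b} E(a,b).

2

E(a,b) separates as P(a) + Q(b) + 3, so its minimum is min P + min Q + 3.
P'(a) = 4a(a + 2)(a + 4) vanishes at a ∈ {-4, -2, 0}; Q'(b) = 2b - 2 vanishes at b ∈ {1}.
Local minima of P (where P''>0): P(-4)=0, P(0)=0. Local minima of Q: Q(1)=-1.
So the global minimum of E is P(-4) + Q(1) + 3 = 0 − 1 + 3 = 2, attained at (-4, 1).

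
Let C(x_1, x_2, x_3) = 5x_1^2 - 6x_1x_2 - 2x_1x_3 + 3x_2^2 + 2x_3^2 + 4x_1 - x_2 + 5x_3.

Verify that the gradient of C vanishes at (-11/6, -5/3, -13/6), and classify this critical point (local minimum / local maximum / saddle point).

∇C = (10x_1 - 6x_2 - 2x_3 + 4, -6x_1 + 6x_2 - 1, -2x_1 + 4x_3 + 5); substituting (-11/6, -5/3, -13/6) gives ∇C = (0, 0, 0), so (-11/6, -5/3, -13/6) is indeed a critical point.
The Hessian is constant: H = [[10, -6, -2], [-6, 6, 0], [-2, 0, 4]].
Leading principal minors: Δ₁ = 10, Δ₂ = 24, Δ₃ = 72.
All leading minors are positive, so H is positive definite: a local minimum.

local minimum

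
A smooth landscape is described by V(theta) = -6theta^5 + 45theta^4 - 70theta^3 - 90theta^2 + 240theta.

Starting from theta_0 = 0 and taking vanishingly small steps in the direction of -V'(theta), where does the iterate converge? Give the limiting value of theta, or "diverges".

-1

V'(theta) = -30(theta - 4)(theta - 2)(theta - 1)(theta + 1), so V'(0) = 240.
Gradient descent moves in the -V' direction, i.e. theta is decreasing.
The nearest critical point in that direction is theta = -1, where V'' = 900 > 0 (a local minimum). The iterate converges there.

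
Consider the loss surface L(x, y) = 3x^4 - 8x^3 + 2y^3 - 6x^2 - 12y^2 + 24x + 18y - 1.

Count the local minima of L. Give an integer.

L separates as a function of x plus a function of y, so ∇L=0 decouples.
∂L/∂x = 12(x - 2)(x - 1)(x + 1) = 0 at x ∈ {-1, 1, 2}; ∂L/∂y = 6(y - 3)(y - 1) = 0 at y ∈ {1, 3}.
The Hessian is diagonal: diag(L_xx, L_yy). Second derivatives: L_xx(-1)=72, L_xx(1)=-24, L_xx(2)=36; L_yy(1)=-12, L_yy(3)=12.
Local minima occur where both diagonal entries positive: (-1, 3), (2, 3). Count: 2.

2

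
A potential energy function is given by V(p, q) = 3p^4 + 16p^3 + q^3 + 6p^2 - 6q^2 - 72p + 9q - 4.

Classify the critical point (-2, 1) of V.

The mixed partial ∂²V/∂p∂q is 0, so the Hessian at any point is diag(V_pp, V_qq) = diag(12(3p^2 + 8p + 1), 6(q - 2)).
At (-2, 1): H = diag(-36, -6).
Both eigenvalues are negative, so H is negative definite: a local maximum.

local maximum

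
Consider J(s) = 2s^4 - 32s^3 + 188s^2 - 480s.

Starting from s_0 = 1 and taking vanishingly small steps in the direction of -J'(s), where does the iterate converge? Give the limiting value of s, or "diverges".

J'(s) = 8(s - 5)(s - 4)(s - 3), so J'(1) = -192.
Gradient descent moves in the -J' direction, i.e. s is increasing.
The nearest critical point in that direction is s = 3, where J'' = 16 > 0 (a local minimum). The iterate converges there.

3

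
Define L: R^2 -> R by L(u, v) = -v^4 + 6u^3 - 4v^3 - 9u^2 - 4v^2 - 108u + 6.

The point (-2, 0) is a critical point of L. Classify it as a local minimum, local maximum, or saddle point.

local maximum

The mixed partial ∂²L/∂u∂v is 0, so the Hessian at any point is diag(L_uu, L_vv) = diag(18(2u - 1), -4(3v^2 + 6v + 2)).
At (-2, 0): H = diag(-90, -8).
Both eigenvalues are negative, so H is negative definite: a local maximum.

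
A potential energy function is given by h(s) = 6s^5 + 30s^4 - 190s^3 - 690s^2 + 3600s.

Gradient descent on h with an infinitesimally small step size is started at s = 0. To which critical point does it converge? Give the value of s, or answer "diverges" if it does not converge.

-4

h'(s) = 30(s - 3)(s - 2)(s + 4)(s + 5), so h'(0) = 3600.
Gradient descent moves in the -h' direction, i.e. s is decreasing.
The nearest critical point in that direction is s = -4, where h'' = 1260 > 0 (a local minimum). The iterate converges there.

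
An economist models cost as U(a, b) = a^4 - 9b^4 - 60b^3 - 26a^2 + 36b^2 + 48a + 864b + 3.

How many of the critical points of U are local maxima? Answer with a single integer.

2

U separates as a function of a plus a function of b, so ∇U=0 decouples.
∂U/∂a = 4(a - 3)(a - 1)(a + 4) = 0 at a ∈ {-4, 1, 3}; ∂U/∂b = -36(b - 2)(b + 3)(b + 4) = 0 at b ∈ {-4, -3, 2}.
The Hessian is diagonal: diag(U_aa, U_bb). Second derivatives: U_aa(-4)=140, U_aa(1)=-40, U_aa(3)=56; U_bb(-4)=-216, U_bb(-3)=180, U_bb(2)=-1080.
Local maxima occur where both diagonal entries negative: (1, -4), (1, 2). Count: 2.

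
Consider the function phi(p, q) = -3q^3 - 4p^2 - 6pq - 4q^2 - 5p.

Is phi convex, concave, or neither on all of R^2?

neither

The term -3q^3 is cubic, so the Hessian is not constant.
∂²phi/∂q² = -18q - 8, which takes both signs as q varies (negative for sufficiently large q). A diagonal entry of the Hessian changing sign means the Hessian is neither positive- nor negative-semidefinite on all of R^2.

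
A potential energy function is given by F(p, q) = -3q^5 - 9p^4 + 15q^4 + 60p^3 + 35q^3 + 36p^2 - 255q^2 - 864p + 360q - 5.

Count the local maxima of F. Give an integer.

4

F separates as a function of p plus a function of q, so ∇F=0 decouples.
∂F/∂p = -36(p - 4)(p - 3)(p + 2) = 0 at p ∈ {-2, 3, 4}; ∂F/∂q = -15(q - 4)(q - 2)(q - 1)(q + 3) = 0 at q ∈ {-3, 1, 2, 4}.
The Hessian is diagonal: diag(F_pp, F_qq). Second derivatives: F_pp(-2)=-1080, F_pp(3)=180, F_pp(4)=-216; F_qq(-3)=2100, F_qq(1)=-180, F_qq(2)=150, F_qq(4)=-630.
Local maxima occur where both diagonal entries negative: (-2, 1), (-2, 4), (4, 1), (4, 4). Count: 4.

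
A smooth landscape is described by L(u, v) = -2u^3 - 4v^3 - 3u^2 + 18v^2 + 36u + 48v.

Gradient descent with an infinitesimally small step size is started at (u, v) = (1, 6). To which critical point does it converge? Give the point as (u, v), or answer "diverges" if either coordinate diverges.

L is separable, so gradient descent decouples: u follows -∂L/∂u, v follows -∂L/∂v.
∂L/∂u = -6(u - 2)(u + 3); at u=1 this is 24, so u decreases.
∂L/∂v = -12(v - 4)(v + 1); at v=6 this is -168, so v increases.
The v-coordinate has no critical point in that direction and runs off to infinity.

diverges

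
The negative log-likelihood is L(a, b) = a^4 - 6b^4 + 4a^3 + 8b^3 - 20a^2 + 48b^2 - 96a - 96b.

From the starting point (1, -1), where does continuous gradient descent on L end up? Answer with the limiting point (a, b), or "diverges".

L is separable, so gradient descent decouples: a follows -∂L/∂a, b follows -∂L/∂b.
∂L/∂a = 4(a - 3)(a + 2)(a + 4); at a=1 this is -120, so a increases.
∂L/∂b = -24(b - 2)(b - 1)(b + 2); at b=-1 this is -144, so b increases.
a converges to its nearest critical value 3 (a local min of the a-part); b converges to 1. The iterate converges to (3, 1).

(3, 1)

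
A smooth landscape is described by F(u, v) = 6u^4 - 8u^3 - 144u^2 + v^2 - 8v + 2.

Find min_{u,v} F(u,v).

-1294

F(u,v) separates as P(u) + Q(v) + 2, so its minimum is min P + min Q + 2.
P'(u) = 24u(u - 4)(u + 3) vanishes at u ∈ {-3, 0, 4}; Q'(v) = 2v - 8 vanishes at v ∈ {4}.
Local minima of P (where P''>0): P(-3)=-594, P(4)=-1280. Local minima of Q: Q(4)=-16.
So the global minimum of F is P(4) + Q(4) + 2 = -1280 − 16 + 2 = -1294, attained at (4, 4).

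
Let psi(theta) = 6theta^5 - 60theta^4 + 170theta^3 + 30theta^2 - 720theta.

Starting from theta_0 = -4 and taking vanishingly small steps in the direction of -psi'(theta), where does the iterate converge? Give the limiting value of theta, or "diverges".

diverges

psi'(theta) = 30(theta - 4)(theta - 3)(theta - 2)(theta + 1), so psi'(-4) = 30240.
Gradient descent moves in the -psi' direction, i.e. theta is decreasing.
There is no critical point below theta=-4, and psi' keeps the same sign, so the iterate runs off to −∞.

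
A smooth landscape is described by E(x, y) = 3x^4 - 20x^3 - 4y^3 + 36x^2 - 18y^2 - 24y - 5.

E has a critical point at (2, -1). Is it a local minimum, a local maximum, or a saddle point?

local maximum

The mixed partial ∂²E/∂x∂y is 0, so the Hessian at any point is diag(E_xx, E_yy) = diag(12(3x^2 - 10x + 6), -12(2y + 3)).
At (2, -1): H = diag(-24, -12).
Both eigenvalues are negative, so H is negative definite: a local maximum.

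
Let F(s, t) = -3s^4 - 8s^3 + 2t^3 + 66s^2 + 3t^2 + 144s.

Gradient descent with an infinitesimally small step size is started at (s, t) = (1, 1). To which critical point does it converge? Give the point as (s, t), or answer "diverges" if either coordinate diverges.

(-1, 0)

F is separable, so gradient descent decouples: s follows -∂F/∂s, t follows -∂F/∂t.
∂F/∂s = -12(s - 3)(s + 1)(s + 4); at s=1 this is 240, so s decreases.
∂F/∂t = 6t(t + 1); at t=1 this is 12, so t decreases.
s converges to its nearest critical value -1 (a local min of the s-part); t converges to 0. The iterate converges to (-1, 0).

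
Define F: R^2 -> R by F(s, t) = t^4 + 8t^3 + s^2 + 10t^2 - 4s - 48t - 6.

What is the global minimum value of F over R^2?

-39

F(s,t) separates as P(s) + Q(t) − 6, so its minimum is min P + min Q − 6.
P'(s) = 2s - 4 vanishes at s ∈ {2}; Q'(t) = 4(t - 1)(t + 3)(t + 4) vanishes at t ∈ {-4, -3, 1}.
Local minima of P (where P''>0): P(2)=-4. Local minima of Q: Q(-4)=96, Q(1)=-29.
So the global minimum of F is P(2) + Q(1) − 6 = -4 − 29 − 6 = -39, attained at (2, 1).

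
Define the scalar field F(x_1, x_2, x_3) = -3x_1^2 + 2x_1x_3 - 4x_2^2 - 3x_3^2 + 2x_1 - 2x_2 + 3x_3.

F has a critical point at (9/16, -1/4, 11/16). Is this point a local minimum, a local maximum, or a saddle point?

The Hessian is constant: H = [[-6, 0, 2], [0, -8, 0], [2, 0, -6]].
Leading principal minors: Δ₁ = -6, Δ₂ = 48, Δ₃ = -256.
The minors alternate sign starting negative (−, +, −), so H is negative definite: a local maximum.

local maximum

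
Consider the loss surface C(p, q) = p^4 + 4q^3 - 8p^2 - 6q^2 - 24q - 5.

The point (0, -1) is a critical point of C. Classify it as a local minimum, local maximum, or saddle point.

local maximum

The mixed partial ∂²C/∂p∂q is 0, so the Hessian at any point is diag(C_pp, C_qq) = diag(4(3p^2 - 4), 12(2q - 1)).
At (0, -1): H = diag(-16, -36).
Both eigenvalues are negative, so H is negative definite: a local maximum.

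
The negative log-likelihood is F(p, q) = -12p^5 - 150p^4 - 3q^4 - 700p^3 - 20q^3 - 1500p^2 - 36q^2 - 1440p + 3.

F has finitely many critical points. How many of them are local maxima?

4

F separates as a function of p plus a function of q, so ∇F=0 decouples.
∂F/∂p = -60(p + 1)(p + 2)(p + 3)(p + 4) = 0 at p ∈ {-4, -3, -2, -1}; ∂F/∂q = -12q(q + 2)(q + 3) = 0 at q ∈ {-3, -2, 0}.
The Hessian is diagonal: diag(F_pp, F_qq). Second derivatives: F_pp(-4)=360, F_pp(-3)=-120, F_pp(-2)=120, F_pp(-1)=-360; F_qq(-3)=-36, F_qq(-2)=24, F_qq(0)=-72.
Local maxima occur where both diagonal entries negative: (-3, -3), (-3, 0), (-1, -3), (-1, 0). Count: 4.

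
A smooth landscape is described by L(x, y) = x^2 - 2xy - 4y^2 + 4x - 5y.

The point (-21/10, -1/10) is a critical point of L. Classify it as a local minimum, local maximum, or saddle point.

saddle point

The Hessian of L is constant: H = [[2, -2], [-2, -8]].
det(H) = 2·(-8) − (-2)² = -20.
Since det(H) < 0, H is indefinite and the critical point is a saddle point.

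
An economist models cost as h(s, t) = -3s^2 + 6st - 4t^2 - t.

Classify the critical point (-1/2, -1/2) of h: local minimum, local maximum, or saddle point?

local maximum

The Hessian of h is constant: H = [[-6, 6], [6, -8]].
det(H) = (-6)·(-8) − 6² = 12.
det(H) > 0 and tr(H) = -14 < 0, so H is negative definite and the point is a local maximum.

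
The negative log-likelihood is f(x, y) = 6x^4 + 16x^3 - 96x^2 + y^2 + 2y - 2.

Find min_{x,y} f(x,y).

f(x,y) separates as P(x) + Q(y) − 2, so its minimum is min P + min Q − 2.
P'(x) = 24x(x - 2)(x + 4) vanishes at x ∈ {-4, 0, 2}; Q'(y) = 2y + 2 vanishes at y ∈ {-1}.
Local minima of P (where P''>0): P(-4)=-1024, P(2)=-160. Local minima of Q: Q(-1)=-1.
So the global minimum of f is P(-4) + Q(-1) − 2 = -1024 − 1 − 2 = -1027, attained at (-4, -1).

-1027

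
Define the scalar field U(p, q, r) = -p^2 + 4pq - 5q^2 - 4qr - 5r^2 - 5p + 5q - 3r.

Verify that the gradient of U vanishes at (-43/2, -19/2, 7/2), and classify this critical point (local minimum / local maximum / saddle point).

∇U = (-2p + 4q - 5, 4p - 10q - 4r + 5, -4q - 10r - 3); substituting (-43/2, -19/2, 7/2) gives ∇U = (0, 0, 0), so (-43/2, -19/2, 7/2) is indeed a critical point.
The Hessian is constant: H = [[-2, 4, 0], [4, -10, -4], [0, -4, -10]].
Leading principal minors: Δ₁ = -2, Δ₂ = 4, Δ₃ = -8.
The minors alternate sign starting negative (−, +, −), so H is negative definite: a local maximum.

local maximum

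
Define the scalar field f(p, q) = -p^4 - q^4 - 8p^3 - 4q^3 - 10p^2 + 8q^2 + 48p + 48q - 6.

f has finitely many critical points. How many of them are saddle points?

f separates as a function of p plus a function of q, so ∇f=0 decouples.
∂f/∂p = -4(p - 1)(p + 3)(p + 4) = 0 at p ∈ {-4, -3, 1}; ∂f/∂q = -4(q - 2)(q + 2)(q + 3) = 0 at q ∈ {-3, -2, 2}.
The Hessian is diagonal: diag(f_pp, f_qq). Second derivatives: f_pp(-4)=-20, f_pp(-3)=16, f_pp(1)=-80; f_qq(-3)=-20, f_qq(-2)=16, f_qq(2)=-80.
Saddle points occur where the two diagonal entries have opposite signs: (-4, -2), (-3, -3), (-3, 2), (1, -2). Count: 4.

4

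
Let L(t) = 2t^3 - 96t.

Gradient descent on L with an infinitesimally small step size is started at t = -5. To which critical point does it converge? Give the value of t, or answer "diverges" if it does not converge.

diverges

L'(t) = 6(t - 4)(t + 4), so L'(-5) = 54.
Gradient descent moves in the -L' direction, i.e. t is decreasing.
There is no critical point below t=-5, and L' keeps the same sign, so the iterate runs off to −∞.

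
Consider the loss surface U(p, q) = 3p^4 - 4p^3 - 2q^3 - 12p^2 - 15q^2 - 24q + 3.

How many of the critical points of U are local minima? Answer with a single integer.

2

U separates as a function of p plus a function of q, so ∇U=0 decouples.
∂U/∂p = 12p(p - 2)(p + 1) = 0 at p ∈ {-1, 0, 2}; ∂U/∂q = -6(q + 1)(q + 4) = 0 at q ∈ {-4, -1}.
The Hessian is diagonal: diag(U_pp, U_qq). Second derivatives: U_pp(-1)=36, U_pp(0)=-24, U_pp(2)=72; U_qq(-4)=18, U_qq(-1)=-18.
Local minima occur where both diagonal entries positive: (-1, -4), (2, -4). Count: 2.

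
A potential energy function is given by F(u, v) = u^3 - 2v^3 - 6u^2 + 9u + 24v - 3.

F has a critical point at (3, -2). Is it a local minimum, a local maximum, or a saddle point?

The mixed partial ∂²F/∂u∂v is 0, so the Hessian at any point is diag(F_uu, F_vv) = diag(6(u - 2), -12v).
At (3, -2): H = diag(6, 24).
Both eigenvalues are positive, so H is positive definite: a local minimum.

local minimum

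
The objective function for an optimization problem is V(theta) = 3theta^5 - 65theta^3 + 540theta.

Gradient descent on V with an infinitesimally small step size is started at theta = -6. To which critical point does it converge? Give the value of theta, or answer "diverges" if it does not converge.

V'(theta) = 15(theta - 3)(theta - 2)(theta + 2)(theta + 3), so V'(-6) = 12960.
Gradient descent moves in the -V' direction, i.e. theta is decreasing.
There is no critical point below theta=-6, and V' keeps the same sign, so the iterate runs off to −∞.

diverges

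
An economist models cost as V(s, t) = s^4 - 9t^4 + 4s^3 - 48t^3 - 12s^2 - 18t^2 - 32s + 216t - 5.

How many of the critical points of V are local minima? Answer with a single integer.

2

V separates as a function of s plus a function of t, so ∇V=0 decouples.
∂V/∂s = 4(s - 2)(s + 1)(s + 4) = 0 at s ∈ {-4, -1, 2}; ∂V/∂t = -36(t - 1)(t + 2)(t + 3) = 0 at t ∈ {-3, -2, 1}.
The Hessian is diagonal: diag(V_ss, V_tt). Second derivatives: V_ss(-4)=72, V_ss(-1)=-36, V_ss(2)=72; V_tt(-3)=-144, V_tt(-2)=108, V_tt(1)=-432.
Local minima occur where both diagonal entries positive: (-4, -2), (2, -2). Count: 2.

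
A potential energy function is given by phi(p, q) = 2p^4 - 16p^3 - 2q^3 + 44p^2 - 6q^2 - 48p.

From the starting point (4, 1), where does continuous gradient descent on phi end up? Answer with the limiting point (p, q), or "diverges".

diverges

phi is separable, so gradient descent decouples: p follows -∂phi/∂p, q follows -∂phi/∂q.
∂phi/∂p = 8(p - 3)(p - 2)(p - 1); at p=4 this is 48, so p decreases.
∂phi/∂q = -6q(q + 2); at q=1 this is -18, so q increases.
The q-coordinate has no critical point in that direction and runs off to infinity.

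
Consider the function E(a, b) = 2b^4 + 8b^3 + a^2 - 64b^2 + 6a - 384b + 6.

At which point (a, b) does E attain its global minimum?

E(a,b) separates as P(a) + Q(b) + 6, so its minimum is min P + min Q + 6.
P'(a) = 2a + 6 vanishes at a ∈ {-3}; Q'(b) = 8(b - 4)(b + 3)(b + 4) vanishes at b ∈ {-4, -3, 4}.
Local minima of P (where P''>0): P(-3)=-9. Local minima of Q: Q(-4)=512, Q(4)=-1536.
So the global minimum of E is P(-3) + Q(4) + 6 = -9 − 1536 + 6 = -1539, attained at (-3, 4).

(-3, 4)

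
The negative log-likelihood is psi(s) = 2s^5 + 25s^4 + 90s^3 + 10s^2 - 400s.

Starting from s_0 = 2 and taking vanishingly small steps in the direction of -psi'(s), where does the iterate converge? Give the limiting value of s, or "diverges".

psi'(s) = 10(s - 1)(s + 2)(s + 4)(s + 5), so psi'(2) = 1680.
Gradient descent moves in the -psi' direction, i.e. s is decreasing.
The nearest critical point in that direction is s = 1, where psi'' = 900 > 0 (a local minimum). The iterate converges there.

1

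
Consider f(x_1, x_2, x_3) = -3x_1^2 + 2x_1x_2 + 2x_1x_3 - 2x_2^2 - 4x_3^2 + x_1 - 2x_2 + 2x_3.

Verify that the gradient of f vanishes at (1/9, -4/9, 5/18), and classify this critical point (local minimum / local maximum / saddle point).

local maximum

∇f = (-6x_1 + 2x_2 + 2x_3 + 1, 2x_1 - 4x_2 - 2, 2x_1 - 8x_3 + 2); substituting (1/9, -4/9, 5/18) gives ∇f = (0, 0, 0), so (1/9, -4/9, 5/18) is indeed a critical point.
The Hessian is constant: H = [[-6, 2, 2], [2, -4, 0], [2, 0, -8]].
Leading principal minors: Δ₁ = -6, Δ₂ = 20, Δ₃ = -144.
The minors alternate sign starting negative (−, +, −), so H is negative definite: a local maximum.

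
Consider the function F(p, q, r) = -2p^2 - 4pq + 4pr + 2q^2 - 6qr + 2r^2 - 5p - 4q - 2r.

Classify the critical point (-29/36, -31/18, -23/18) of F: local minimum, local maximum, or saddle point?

The Hessian is constant: H = [[-4, -4, 4], [-4, 4, -6], [4, -6, 4]].
Leading principal minors: Δ₁ = -4, Δ₂ = -32, Δ₃ = 144.
The minors fit neither the all-positive nor the alternating-sign pattern, so H is indefinite: a saddle point.

saddle point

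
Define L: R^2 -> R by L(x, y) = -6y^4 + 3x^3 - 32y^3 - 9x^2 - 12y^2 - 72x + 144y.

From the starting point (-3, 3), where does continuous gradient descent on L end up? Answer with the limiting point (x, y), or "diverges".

diverges

L is separable, so gradient descent decouples: x follows -∂L/∂x, y follows -∂L/∂y.
∂L/∂x = 9(x - 4)(x + 2); at x=-3 this is 63, so x decreases.
∂L/∂y = -24(y - 1)(y + 2)(y + 3); at y=3 this is -1440, so y increases.
The x-coordinate has no critical point in that direction and runs off to infinity.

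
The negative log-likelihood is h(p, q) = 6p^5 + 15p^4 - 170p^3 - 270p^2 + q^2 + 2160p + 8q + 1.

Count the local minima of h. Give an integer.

2

h separates as a function of p plus a function of q, so ∇h=0 decouples.
∂h/∂p = 30(p - 3)(p - 2)(p + 3)(p + 4) = 0 at p ∈ {-4, -3, 2, 3}; ∂h/∂q = 2(q + 4) = 0 at q ∈ {-4}.
The Hessian is diagonal: diag(h_pp, h_qq). Second derivatives: h_pp(-4)=-1260, h_pp(-3)=900, h_pp(2)=-900, h_pp(3)=1260; h_qq(-4)=2.
Local minima occur where both diagonal entries positive: (-3, -4), (3, -4). Count: 2.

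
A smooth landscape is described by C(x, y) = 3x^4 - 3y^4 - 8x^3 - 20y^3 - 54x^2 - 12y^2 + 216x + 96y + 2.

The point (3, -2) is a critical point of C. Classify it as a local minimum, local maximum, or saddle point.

local minimum

The mixed partial ∂²C/∂x∂y is 0, so the Hessian at any point is diag(C_xx, C_yy) = diag(12(3x^2 - 4x - 9), -12(3y^2 + 10y + 2)).
At (3, -2): H = diag(72, 72).
Both eigenvalues are positive, so H is positive definite: a local minimum.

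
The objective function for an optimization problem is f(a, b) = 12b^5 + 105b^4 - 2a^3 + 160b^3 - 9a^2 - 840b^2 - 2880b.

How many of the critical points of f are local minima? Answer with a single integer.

f separates as a function of a plus a function of b, so ∇f=0 decouples.
∂f/∂a = -6a(a + 3) = 0 at a ∈ {-3, 0}; ∂f/∂b = 60(b - 2)(b + 2)(b + 3)(b + 4) = 0 at b ∈ {-4, -3, -2, 2}.
The Hessian is diagonal: diag(f_aa, f_bb). Second derivatives: f_aa(-3)=18, f_aa(0)=-18; f_bb(-4)=-720, f_bb(-3)=300, f_bb(-2)=-480, f_bb(2)=7200.
Local minima occur where both diagonal entries positive: (-3, -3), (-3, 2). Count: 2.

2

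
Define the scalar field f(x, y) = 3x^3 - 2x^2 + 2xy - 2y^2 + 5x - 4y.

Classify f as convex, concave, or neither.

neither

The term 3x^3 is cubic, so the Hessian is not constant.
∂²f/∂x² = 18x - 4, which takes both signs as x varies (negative for sufficiently negative x). A diagonal entry of the Hessian changing sign means the Hessian is neither positive- nor negative-semidefinite on all of R^2.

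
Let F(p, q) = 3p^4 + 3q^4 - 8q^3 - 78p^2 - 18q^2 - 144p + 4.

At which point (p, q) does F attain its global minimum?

F(p,q) separates as A(p) + B(q) + 4, so its minimum is min A + min B + 4.
A'(p) = 12(p - 4)(p + 1)(p + 3) vanishes at p ∈ {-3, -1, 4}; B'(q) = 12q(q - 3)(q + 1) vanishes at q ∈ {-1, 0, 3}.
Local minima of A (where A''>0): A(-3)=-27, A(4)=-1056. Local minima of B: B(-1)=-7, B(3)=-135.
So the global minimum of F is A(4) + B(3) + 4 = -1056 − 135 + 4 = -1187, attained at (4, 3).

(4, 3)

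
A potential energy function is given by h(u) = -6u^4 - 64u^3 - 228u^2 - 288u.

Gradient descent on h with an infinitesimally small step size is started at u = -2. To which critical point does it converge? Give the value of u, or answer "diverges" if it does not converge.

-3

h'(u) = -24(u + 1)(u + 3)(u + 4), so h'(-2) = 48.
Gradient descent moves in the -h' direction, i.e. u is decreasing.
The nearest critical point in that direction is u = -3, where h'' = 48 > 0 (a local minimum). The iterate converges there.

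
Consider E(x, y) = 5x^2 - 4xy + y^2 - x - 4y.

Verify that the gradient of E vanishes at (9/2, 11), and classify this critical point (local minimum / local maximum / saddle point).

∇E = (10x - 4y - 1, -4x + 2y - 4); substituting (9/2, 11) gives ∇E = (0, 0), so (9/2, 11) is indeed a critical point.
The Hessian of E is constant: H = [[10, -4], [-4, 2]].
det(H) = 10·2 − (-4)² = 4.
det(H) > 0 and tr(H) = 12 > 0, so H is positive definite and the point is a local minimum.

local minimum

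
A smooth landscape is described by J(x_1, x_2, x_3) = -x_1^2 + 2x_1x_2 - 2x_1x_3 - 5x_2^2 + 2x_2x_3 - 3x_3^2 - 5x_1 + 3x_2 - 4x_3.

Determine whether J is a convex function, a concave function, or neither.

concave

J is quadratic, so its Hessian is the constant matrix H = [[-2, 2, -2], [2, -10, 2], [-2, 2, -6]].
Leading principal minors: -2, 16, -64.
Signs alternate −, +, − ⇒ H ≺ 0 ⇒ concave.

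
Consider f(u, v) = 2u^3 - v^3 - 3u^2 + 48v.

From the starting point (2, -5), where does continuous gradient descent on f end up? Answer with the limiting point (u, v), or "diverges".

(1, -4)

f is separable, so gradient descent decouples: u follows -∂f/∂u, v follows -∂f/∂v.
∂f/∂u = 6u(u - 1); at u=2 this is 12, so u decreases.
∂f/∂v = -3(v - 4)(v + 4); at v=-5 this is -27, so v increases.
u converges to its nearest critical value 1 (a local min of the u-part); v converges to -4. The iterate converges to (1, -4).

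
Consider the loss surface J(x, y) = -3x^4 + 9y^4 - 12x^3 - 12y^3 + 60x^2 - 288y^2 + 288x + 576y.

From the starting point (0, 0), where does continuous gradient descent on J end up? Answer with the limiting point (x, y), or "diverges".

(-2, -4)

J is separable, so gradient descent decouples: x follows -∂J/∂x, y follows -∂J/∂y.
∂J/∂x = -12(x - 3)(x + 2)(x + 4); at x=0 this is 288, so x decreases.
∂J/∂y = 36(y - 4)(y - 1)(y + 4); at y=0 this is 576, so y decreases.
x converges to its nearest critical value -2 (a local min of the x-part); y converges to -4. The iterate converges to (-2, -4).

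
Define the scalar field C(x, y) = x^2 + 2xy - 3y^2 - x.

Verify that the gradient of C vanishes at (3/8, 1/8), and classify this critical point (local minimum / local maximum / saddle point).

∇C = (2x + 2y - 1, 2x - 6y); substituting (3/8, 1/8) gives ∇C = (0, 0), so (3/8, 1/8) is indeed a critical point.
The Hessian of C is constant: H = [[2, 2], [2, -6]].
det(H) = 2·(-6) − 2² = -16.
Since det(H) < 0, H is indefinite and the critical point is a saddle point.

saddle point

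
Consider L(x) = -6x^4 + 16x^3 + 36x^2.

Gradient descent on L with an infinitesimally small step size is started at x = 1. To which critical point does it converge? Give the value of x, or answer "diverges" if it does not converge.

0

L'(x) = -24x(x - 3)(x + 1), so L'(1) = 96.
Gradient descent moves in the -L' direction, i.e. x is decreasing.
The nearest critical point in that direction is x = 0, where L'' = 72 > 0 (a local minimum). The iterate converges there.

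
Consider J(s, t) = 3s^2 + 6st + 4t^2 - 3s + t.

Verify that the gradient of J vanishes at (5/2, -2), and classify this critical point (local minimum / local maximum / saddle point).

∇J = (6s + 6t - 3, 6s + 8t + 1); substituting (5/2, -2) gives ∇J = (0, 0), so (5/2, -2) is indeed a critical point.
The Hessian of J is constant: H = [[6, 6], [6, 8]].
det(H) = 6·8 − 6² = 12.
det(H) > 0 and tr(H) = 14 > 0, so H is positive definite and the point is a local minimum.

local minimum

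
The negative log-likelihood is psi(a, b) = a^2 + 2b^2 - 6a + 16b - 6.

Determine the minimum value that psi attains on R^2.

-47

psi(a,b) separates as P(a) + Q(b) − 6, so its minimum is min P + min Q − 6.
P'(a) = 2a - 6 vanishes at a ∈ {3}; Q'(b) = 4b + 16 vanishes at b ∈ {-4}.
Local minima of P (where P''>0): P(3)=-9. Local minima of Q: Q(-4)=-32.
So the global minimum of psi is P(3) + Q(-4) − 6 = -9 − 32 − 6 = -47, attained at (3, -4).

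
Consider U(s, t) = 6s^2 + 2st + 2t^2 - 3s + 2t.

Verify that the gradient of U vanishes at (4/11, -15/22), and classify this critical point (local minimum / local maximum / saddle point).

∇U = (12s + 2t - 3, 2s + 4t + 2); substituting (4/11, -15/22) gives ∇U = (0, 0), so (4/11, -15/22) is indeed a critical point.
The Hessian of U is constant: H = [[12, 2], [2, 4]].
det(H) = 12·4 − 2² = 44.
det(H) > 0 and tr(H) = 16 > 0, so H is positive definite and the point is a local minimum.

local minimum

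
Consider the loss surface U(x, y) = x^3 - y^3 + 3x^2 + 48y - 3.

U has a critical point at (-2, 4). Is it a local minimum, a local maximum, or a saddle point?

The mixed partial ∂²U/∂x∂y is 0, so the Hessian at any point is diag(U_xx, U_yy) = diag(6(x + 1), -6y).
At (-2, 4): H = diag(-6, -24).
Both eigenvalues are negative, so H is negative definite: a local maximum.

local maximum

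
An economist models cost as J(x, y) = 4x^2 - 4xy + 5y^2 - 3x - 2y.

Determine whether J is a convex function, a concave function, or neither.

convex

J is quadratic, so its Hessian is the constant matrix H = [[8, -4], [-4, 10]].
det(H) = 64, tr(H) = 18.
det(H) > 0 and tr(H) > 0, so H is positive definite everywhere: convex.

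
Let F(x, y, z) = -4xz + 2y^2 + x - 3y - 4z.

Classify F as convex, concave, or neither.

F is quadratic, so its Hessian is the constant matrix H = [[0, 0, -4], [0, 4, 0], [-4, 0, 0]].
Leading principal minors: 0, 0, -64.
Neither pattern holds ⇒ H is indefinite ⇒ neither convex nor concave.

neither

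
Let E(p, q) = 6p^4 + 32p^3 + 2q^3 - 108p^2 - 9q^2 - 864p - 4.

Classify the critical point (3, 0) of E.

saddle point

The mixed partial ∂²E/∂p∂q is 0, so the Hessian at any point is diag(E_pp, E_qq) = diag(24(3p^2 + 8p - 9), 6(2q - 3)).
At (3, 0): H = diag(1008, -18).
The eigenvalues have opposite signs, so H is indefinite: a saddle point.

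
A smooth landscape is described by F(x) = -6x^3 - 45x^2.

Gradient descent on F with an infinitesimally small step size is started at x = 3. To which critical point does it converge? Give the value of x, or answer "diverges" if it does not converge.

F'(x) = -18x(x + 5), so F'(3) = -432.
Gradient descent moves in the -F' direction, i.e. x is increasing.
There is no critical point above x=3, and F' keeps the same sign, so the iterate runs off to +∞.

diverges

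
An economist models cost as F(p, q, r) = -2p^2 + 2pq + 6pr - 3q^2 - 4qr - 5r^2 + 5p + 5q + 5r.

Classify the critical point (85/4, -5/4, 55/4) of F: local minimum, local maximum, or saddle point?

The Hessian is constant: H = [[-4, 2, 6], [2, -6, -4], [6, -4, -10]].
Leading principal minors: Δ₁ = -4, Δ₂ = 20, Δ₃ = -16.
The minors alternate sign starting negative (−, +, −), so H is negative definite: a local maximum.

local maximum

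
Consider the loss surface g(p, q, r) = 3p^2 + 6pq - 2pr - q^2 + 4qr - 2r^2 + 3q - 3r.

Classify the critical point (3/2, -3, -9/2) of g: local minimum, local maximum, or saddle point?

saddle point

The Hessian is constant: H = [[6, 6, -2], [6, -2, 4], [-2, 4, -4]].
Leading principal minors: Δ₁ = 6, Δ₂ = -48, Δ₃ = 8.
The minors fit neither the all-positive nor the alternating-sign pattern, so H is indefinite: a saddle point.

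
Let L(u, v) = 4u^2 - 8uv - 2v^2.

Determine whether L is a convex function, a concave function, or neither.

L is quadratic, so its Hessian is the constant matrix H = [[8, -8], [-8, -4]].
det(H) = -96, tr(H) = 4.
det(H) < 0, so H is indefinite: neither convex nor concave.

neither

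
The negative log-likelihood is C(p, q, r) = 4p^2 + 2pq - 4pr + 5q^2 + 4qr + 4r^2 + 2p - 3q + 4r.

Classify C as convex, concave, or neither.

convex

C is quadratic, so its Hessian is the constant matrix H = [[8, 2, -4], [2, 10, 4], [-4, 4, 8]].
Leading principal minors: 8, 76, 256.
All positive ⇒ H ≻ 0 ⇒ convex.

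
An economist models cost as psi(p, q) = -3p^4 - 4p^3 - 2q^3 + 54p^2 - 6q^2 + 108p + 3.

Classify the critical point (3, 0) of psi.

local maximum

The mixed partial ∂²psi/∂p∂q is 0, so the Hessian at any point is diag(psi_pp, psi_qq) = diag(12(-3p^2 - 2p + 9), -12(q + 1)).
At (3, 0): H = diag(-288, -12).
Both eigenvalues are negative, so H is negative definite: a local maximum.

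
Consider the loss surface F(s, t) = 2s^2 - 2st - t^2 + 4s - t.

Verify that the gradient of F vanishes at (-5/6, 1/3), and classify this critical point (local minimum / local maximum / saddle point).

saddle point

∇F = (4s - 2t + 4, -2s - 2t - 1); substituting (-5/6, 1/3) gives ∇F = (0, 0), so (-5/6, 1/3) is indeed a critical point.
The Hessian of F is constant: H = [[4, -2], [-2, -2]].
det(H) = 4·(-2) − (-2)² = -12.
Since det(H) < 0, H is indefinite and the critical point is a saddle point.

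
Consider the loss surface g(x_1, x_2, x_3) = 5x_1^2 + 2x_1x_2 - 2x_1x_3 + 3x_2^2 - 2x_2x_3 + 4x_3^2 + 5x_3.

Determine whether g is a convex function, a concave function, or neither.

convex

g is quadratic, so its Hessian is the constant matrix H = [[10, 2, -2], [2, 6, -2], [-2, -2, 8]].
Leading principal minors: 10, 56, 400.
All positive ⇒ H ≻ 0 ⇒ convex.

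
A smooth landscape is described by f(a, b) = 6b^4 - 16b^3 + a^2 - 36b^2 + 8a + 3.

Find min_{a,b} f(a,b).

-283

f(a,b) separates as P(a) + Q(b) + 3, so its minimum is min P + min Q + 3.
P'(a) = 2a + 8 vanishes at a ∈ {-4}; Q'(b) = 24b(b - 3)(b + 1) vanishes at b ∈ {-1, 0, 3}.
Local minima of P (where P''>0): P(-4)=-16. Local minima of Q: Q(-1)=-14, Q(3)=-270.
So the global minimum of f is P(-4) + Q(3) + 3 = -16 − 270 + 3 = -283, attained at (-4, 3).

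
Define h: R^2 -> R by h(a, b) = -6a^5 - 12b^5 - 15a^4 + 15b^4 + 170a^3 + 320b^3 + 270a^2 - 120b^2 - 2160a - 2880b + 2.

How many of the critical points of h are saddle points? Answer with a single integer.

8

h separates as a function of a plus a function of b, so ∇h=0 decouples.
∂h/∂a = -30(a - 3)(a - 2)(a + 3)(a + 4) = 0 at a ∈ {-4, -3, 2, 3}; ∂h/∂b = -60(b - 4)(b - 2)(b + 2)(b + 3) = 0 at b ∈ {-3, -2, 2, 4}.
The Hessian is diagonal: diag(h_aa, h_bb). Second derivatives: h_aa(-4)=1260, h_aa(-3)=-900, h_aa(2)=900, h_aa(3)=-1260; h_bb(-3)=2100, h_bb(-2)=-1440, h_bb(2)=2400, h_bb(4)=-5040.
Saddle points occur where the two diagonal entries have opposite signs: (-4, -2), (-4, 4), (-3, -3), (-3, 2), (2, -2), (2, 4), (3, -3), (3, 2). Count: 8.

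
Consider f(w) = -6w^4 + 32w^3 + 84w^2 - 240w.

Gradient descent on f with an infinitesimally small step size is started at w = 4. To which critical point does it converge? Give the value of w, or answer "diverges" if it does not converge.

1

f'(w) = -24(w - 5)(w - 1)(w + 2), so f'(4) = 432.
Gradient descent moves in the -f' direction, i.e. w is decreasing.
The nearest critical point in that direction is w = 1, where f'' = 288 > 0 (a local minimum). The iterate converges there.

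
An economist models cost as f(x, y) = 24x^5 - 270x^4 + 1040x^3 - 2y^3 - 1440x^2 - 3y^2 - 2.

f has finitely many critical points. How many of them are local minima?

f separates as a function of x plus a function of y, so ∇f=0 decouples.
∂f/∂x = 120x(x - 4)(x - 3)(x - 2) = 0 at x ∈ {0, 2, 3, 4}; ∂f/∂y = -6y(y + 1) = 0 at y ∈ {-1, 0}.
The Hessian is diagonal: diag(f_xx, f_yy). Second derivatives: f_xx(0)=-2880, f_xx(2)=480, f_xx(3)=-360, f_xx(4)=960; f_yy(-1)=6, f_yy(0)=-6.
Local minima occur where both diagonal entries positive: (2, -1), (4, -1). Count: 2.

2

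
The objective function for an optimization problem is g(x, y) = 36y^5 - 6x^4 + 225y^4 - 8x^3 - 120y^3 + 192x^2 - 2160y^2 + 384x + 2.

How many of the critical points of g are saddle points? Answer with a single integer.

6

g separates as a function of x plus a function of y, so ∇g=0 decouples.
∂g/∂x = -24(x - 4)(x + 1)(x + 4) = 0 at x ∈ {-4, -1, 4}; ∂g/∂y = 180y(y - 2)(y + 3)(y + 4) = 0 at y ∈ {-4, -3, 0, 2}.
The Hessian is diagonal: diag(g_xx, g_yy). Second derivatives: g_xx(-4)=-576, g_xx(-1)=360, g_xx(4)=-960; g_yy(-4)=-4320, g_yy(-3)=2700, g_yy(0)=-4320, g_yy(2)=10800.
Saddle points occur where the two diagonal entries have opposite signs: (-4, -3), (-4, 2), (-1, -4), (-1, 0), (4, -3), (4, 2). Count: 6.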